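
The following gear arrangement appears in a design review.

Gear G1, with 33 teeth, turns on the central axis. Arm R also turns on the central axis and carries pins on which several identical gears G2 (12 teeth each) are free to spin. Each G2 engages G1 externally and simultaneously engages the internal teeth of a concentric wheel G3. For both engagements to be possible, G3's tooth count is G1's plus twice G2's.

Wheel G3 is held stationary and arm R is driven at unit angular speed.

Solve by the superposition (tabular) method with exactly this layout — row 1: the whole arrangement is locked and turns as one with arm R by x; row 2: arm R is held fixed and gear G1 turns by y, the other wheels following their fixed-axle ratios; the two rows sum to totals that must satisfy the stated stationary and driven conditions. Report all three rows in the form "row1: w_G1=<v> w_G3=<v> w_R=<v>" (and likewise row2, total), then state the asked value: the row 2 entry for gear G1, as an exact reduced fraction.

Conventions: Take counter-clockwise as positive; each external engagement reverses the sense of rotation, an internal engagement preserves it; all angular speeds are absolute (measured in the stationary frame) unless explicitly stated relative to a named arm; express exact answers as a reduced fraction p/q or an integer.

row1: w_G1=1 w_G3=1 w_R=1
row2: w_G1=19/11 w_G3=-1 w_R=0
total: w_G1=30/11 w_G3=0 w_R=1
asked value: 19/11

recognized (axles ride arm R): planetary set, 33/12/57 teeth
row 1 (train locked, turned with arm): all members turn x
row 2 (arm held, sun turns y): ω_ring = −(33/57)·y, ω_arm = 0
boundary: total ω_ring = x − (33/57)·y = 0 and total ω_arm = x = 1  ⇒  y = 19/11, x = 1
row 2 ring = −(33/57)·19/11 = -1
totals (row 1 + row 2): sun 1 + 19/11 = 30/11, ring 1 + (-1) = 0, arm 1 + 0 = 1
asked cell (row2, sun) = 19/11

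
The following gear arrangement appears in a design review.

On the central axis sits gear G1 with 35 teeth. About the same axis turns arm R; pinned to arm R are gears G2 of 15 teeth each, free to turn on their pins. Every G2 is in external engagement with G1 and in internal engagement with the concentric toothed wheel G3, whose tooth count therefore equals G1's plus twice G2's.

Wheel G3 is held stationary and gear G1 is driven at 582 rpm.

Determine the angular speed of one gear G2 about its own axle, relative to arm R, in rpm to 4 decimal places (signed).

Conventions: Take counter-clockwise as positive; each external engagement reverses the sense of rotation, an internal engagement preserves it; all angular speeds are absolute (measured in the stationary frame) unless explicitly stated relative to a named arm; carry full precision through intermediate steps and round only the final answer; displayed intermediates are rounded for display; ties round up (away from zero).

-882.7000 rpm

class = planetary set [G3 = 35+2·15 = 65; Willis about the carrier]
normalise by the input: solve with ω_sun = 1, then scale by 582 rpm
ring teeth: 35 + 2·15 = 65
35(ω_sun−ω_arm) = −65(ω_ring−ω_arm),  ω_ring = 0, ω_sun = 1
35(1−ω_arm) = −65(0−ω_arm)  ⇒  100·ω_arm = 35  ⇒  ω_arm = 7/20
sun–planet mesh: 35·(1−7/20) = −15·(ω_p−ω_arm)  ⇒  ω_p−ω_arm = -91/60
scale: ω_p−ω_arm = -91/60 × 582 rpm = -882.7000 rpm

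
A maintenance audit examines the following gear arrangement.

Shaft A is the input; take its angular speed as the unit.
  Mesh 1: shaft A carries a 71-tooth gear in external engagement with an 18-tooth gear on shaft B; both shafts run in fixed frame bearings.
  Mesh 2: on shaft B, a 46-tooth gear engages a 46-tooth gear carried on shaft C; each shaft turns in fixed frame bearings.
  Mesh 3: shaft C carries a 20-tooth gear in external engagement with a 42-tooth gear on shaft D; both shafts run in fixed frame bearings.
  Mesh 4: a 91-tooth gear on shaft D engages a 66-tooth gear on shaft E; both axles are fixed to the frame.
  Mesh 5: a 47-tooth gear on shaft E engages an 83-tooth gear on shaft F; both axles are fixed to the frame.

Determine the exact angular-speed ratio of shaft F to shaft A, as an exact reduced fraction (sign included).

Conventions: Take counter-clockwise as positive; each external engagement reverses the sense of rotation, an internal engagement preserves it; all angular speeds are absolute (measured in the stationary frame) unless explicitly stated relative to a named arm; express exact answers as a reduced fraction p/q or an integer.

-216905/147906

class = fixed-axis compound train [5 meshes; 5 ratios multiply, 5 sense flips]
mesh 1 [71T→18T]: running ratio 71/18, sense −
mesh 2 [46T→46T]: running ratio 71/18, sense +
mesh 3 [20T→42T]: running ratio 355/189, sense −
mesh 4 [91T→66T]: running ratio 4615/1782, sense +
mesh 5 [47T→83T]: running ratio 216905/147906, sense −
ω_out/ω_in = -216905/147906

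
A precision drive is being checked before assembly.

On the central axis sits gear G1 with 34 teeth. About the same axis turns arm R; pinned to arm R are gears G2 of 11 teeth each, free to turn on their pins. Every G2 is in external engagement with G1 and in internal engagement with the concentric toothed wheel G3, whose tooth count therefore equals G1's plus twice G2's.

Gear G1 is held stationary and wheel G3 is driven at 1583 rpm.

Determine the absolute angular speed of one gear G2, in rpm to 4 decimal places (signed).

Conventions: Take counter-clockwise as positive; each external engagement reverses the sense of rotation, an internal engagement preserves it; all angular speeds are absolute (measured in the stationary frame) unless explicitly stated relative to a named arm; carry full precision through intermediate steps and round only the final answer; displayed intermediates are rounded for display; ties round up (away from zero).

+4029.4545 rpm

class = planetary set [G3 = 34+2·11 = 56; Willis about the carrier]
normalise by the input: solve with ω_ring = 1, then scale by 1583 rpm
ring teeth: 34 + 2·11 = 56
34(ω_sun−ω_arm) = −56(ω_ring−ω_arm),  ω_sun = 0, ω_ring = 1
34(0−ω_arm) = −56(1−ω_arm)  ⇒  90·ω_arm = 56  ⇒  ω_arm = 28/45
sun–planet mesh: 34·(0−28/45) = −11·(ω_p−ω_arm)  ⇒  ω_p−ω_arm = 952/495
ω_p = 28/45 + 952/495 = 28/11
scale: ω_p = 28/11 × 1583 rpm = +4029.4545 rpm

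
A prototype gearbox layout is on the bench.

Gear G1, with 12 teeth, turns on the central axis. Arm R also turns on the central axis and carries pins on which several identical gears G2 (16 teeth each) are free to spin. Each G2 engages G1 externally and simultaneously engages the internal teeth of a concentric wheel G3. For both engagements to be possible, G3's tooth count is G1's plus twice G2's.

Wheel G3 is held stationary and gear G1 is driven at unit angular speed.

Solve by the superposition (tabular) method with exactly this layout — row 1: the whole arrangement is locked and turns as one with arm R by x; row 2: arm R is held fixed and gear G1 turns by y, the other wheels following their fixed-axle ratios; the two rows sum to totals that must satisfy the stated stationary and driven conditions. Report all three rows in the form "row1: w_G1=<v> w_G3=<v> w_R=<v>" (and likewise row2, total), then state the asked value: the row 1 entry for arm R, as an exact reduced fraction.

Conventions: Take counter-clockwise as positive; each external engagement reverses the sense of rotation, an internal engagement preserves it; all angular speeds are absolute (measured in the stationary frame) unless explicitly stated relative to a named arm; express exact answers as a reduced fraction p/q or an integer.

row1: w_G1=3/14 w_G3=3/14 w_R=3/14
row2: w_G1=11/14 w_G3=-3/14 w_R=0
total: w_G1=1 w_G3=0 w_R=3/14
asked value: 3/14

planetary set (12T centre, 16T on arm, 44T internal) — Willis relation
superposition row 1 [locked train]: every member turns x
row 2 — arm fixed, fixed-axis ratios: sun y, ring −(12/44)·y, arm 0
boundary: total ω_ring = x − (12/44)·y = 0 and total ω_sun = x + y = 1  ⇒  y = 11/14, x = 3/14
row 2 ring = −(12/44)·11/14 = -3/14
totals (row 1 + row 2): sun 3/14 + 11/14 = 1, ring 3/14 + (-3/14) = 0, arm 3/14 + 0 = 3/14
asked cell (row1, arm) = 3/14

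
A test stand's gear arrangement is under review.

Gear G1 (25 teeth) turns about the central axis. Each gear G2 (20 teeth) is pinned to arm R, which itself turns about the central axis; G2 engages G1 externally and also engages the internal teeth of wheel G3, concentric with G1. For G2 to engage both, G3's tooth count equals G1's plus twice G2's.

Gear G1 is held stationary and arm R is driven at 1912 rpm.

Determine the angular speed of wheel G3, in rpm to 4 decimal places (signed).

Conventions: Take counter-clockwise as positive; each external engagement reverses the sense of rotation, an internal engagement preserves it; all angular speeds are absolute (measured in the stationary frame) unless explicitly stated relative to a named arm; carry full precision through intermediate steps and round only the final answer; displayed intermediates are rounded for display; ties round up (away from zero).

+2647.3846 rpm

topology: planetary set — G1 25T / G2 20T / G3 65T, arm = carrier (Willis)
normalise by the input: solve with ω_arm = 1, then scale by 1912 rpm
ring teeth: 25 + 2·20 = 65
25(ω_sun−ω_arm) = −65(ω_ring−ω_arm),  ω_sun = 0, ω_arm = 1
ω_ring = 1 − (25/65)(0−1) = 18/13
scale: ω_ring = 18/13 × 1912 rpm = +2647.3846 rpm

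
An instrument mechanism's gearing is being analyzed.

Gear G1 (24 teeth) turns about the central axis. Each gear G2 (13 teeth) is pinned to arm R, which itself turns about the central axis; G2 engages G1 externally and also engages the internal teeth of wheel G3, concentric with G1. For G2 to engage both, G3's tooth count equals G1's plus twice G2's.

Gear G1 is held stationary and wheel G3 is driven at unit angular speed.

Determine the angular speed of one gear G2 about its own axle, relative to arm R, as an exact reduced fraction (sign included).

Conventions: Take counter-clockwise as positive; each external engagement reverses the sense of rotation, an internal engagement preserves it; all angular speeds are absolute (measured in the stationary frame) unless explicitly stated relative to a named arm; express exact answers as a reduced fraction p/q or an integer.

600/481

topology: planetary set — G1 24T / G2 13T / G3 50T, arm = carrier (Willis)
ring teeth: 24 + 2·13 = 50
24(ω_sun−ω_arm) = −50(ω_ring−ω_arm),  ω_sun = 0, ω_ring = 1
24(0−ω_arm) = −50(1−ω_arm)  ⇒  74·ω_arm = 50  ⇒  ω_arm = 25/37
sun–planet mesh: 24·(0−25/37) = −13·(ω_p−ω_arm)  ⇒  ω_p−ω_arm = 600/481
exact speed ratio = 600/481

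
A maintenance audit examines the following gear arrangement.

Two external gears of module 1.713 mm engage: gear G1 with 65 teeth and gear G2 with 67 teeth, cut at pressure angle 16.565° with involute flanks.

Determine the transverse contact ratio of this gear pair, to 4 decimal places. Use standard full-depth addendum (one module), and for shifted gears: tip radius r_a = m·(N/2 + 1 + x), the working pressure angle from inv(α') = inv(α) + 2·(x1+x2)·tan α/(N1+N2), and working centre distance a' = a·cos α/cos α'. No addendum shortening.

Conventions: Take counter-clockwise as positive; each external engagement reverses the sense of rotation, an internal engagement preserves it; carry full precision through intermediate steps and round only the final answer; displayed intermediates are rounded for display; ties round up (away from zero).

single-mesh involute tooth geometry (65T engaging 67T at module 1.713)
base radii: r_b1 = 53.361919, r_b2 = 55.003825
tip radii: r_a1 = 57.385500, r_a2 = 59.098500
no profile shift: α' = α, a' = a
action lengths: √(r_a1²−r_b1²) = 21.109267, √(r_a2²−r_b2²) = 21.615087
base pitch p_b = π·m·cos α = 5.158197
CR = (21.109267 + 21.615087 − 113.058000·sin 16.56500°)/5.158197 = 2.033887
contact ratio ≈ 2.0339

2.0339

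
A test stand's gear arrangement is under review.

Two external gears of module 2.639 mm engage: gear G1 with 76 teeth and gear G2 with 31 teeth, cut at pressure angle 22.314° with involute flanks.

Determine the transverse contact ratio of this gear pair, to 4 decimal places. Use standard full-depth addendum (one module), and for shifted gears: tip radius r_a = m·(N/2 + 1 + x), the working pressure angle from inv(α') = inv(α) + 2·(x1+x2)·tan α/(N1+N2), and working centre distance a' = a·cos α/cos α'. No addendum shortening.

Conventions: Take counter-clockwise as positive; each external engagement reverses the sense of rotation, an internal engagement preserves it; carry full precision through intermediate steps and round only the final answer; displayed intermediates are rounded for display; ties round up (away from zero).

1.6298

topology: single-mesh involute geometry — m = 2.639, 76T/31T pair
base radii: r_b1 = 92.772580, r_b2 = 37.841447
tip radii: r_a1 = 102.921000, r_a2 = 43.543500
no profile shift: α' = α, a' = a
action lengths: √(r_a1²−r_b1²) = 44.564342, √(r_a2²−r_b2²) = 21.542081
base pitch p_b = π·m·cos α = 7.669833
CR = (44.564342 + 21.542081 − 141.186500·sin 22.31400°)/7.669833 = 1.629816
contact ratio ≈ 1.6298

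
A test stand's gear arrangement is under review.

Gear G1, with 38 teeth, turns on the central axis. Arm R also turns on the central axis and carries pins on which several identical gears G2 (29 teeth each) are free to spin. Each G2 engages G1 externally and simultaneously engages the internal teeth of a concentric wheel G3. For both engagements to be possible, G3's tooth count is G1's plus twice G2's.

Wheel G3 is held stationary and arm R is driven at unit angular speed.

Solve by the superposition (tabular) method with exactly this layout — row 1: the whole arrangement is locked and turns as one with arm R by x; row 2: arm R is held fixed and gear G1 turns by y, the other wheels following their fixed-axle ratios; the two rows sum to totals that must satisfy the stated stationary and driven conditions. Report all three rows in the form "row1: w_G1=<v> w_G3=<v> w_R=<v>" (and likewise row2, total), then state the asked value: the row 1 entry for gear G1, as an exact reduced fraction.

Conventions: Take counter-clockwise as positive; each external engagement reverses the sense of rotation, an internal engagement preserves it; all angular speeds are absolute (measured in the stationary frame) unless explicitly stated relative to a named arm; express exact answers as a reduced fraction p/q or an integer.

class = planetary set [G3 = 38+2·29 = 96; Willis about the carrier]
row 1 (train locked, turned with arm): all members turn x
row 2 (arm held, sun turns y): ω_ring = −(38/96)·y, ω_arm = 0
boundary: total ω_ring = x − (38/96)·y = 0 and total ω_arm = x = 1  ⇒  y = 48/19, x = 1
row 2 ring = −(38/96)·48/19 = -1
totals (row 1 + row 2): sun 1 + 48/19 = 67/19, ring 1 + (-1) = 0, arm 1 + 0 = 1
asked cell (row1, sun) = 1

row1: w_G1=1 w_G3=1 w_R=1
row2: w_G1=48/19 w_G3=-1 w_R=0
total: w_G1=67/19 w_G3=0 w_R=1
asked value: 1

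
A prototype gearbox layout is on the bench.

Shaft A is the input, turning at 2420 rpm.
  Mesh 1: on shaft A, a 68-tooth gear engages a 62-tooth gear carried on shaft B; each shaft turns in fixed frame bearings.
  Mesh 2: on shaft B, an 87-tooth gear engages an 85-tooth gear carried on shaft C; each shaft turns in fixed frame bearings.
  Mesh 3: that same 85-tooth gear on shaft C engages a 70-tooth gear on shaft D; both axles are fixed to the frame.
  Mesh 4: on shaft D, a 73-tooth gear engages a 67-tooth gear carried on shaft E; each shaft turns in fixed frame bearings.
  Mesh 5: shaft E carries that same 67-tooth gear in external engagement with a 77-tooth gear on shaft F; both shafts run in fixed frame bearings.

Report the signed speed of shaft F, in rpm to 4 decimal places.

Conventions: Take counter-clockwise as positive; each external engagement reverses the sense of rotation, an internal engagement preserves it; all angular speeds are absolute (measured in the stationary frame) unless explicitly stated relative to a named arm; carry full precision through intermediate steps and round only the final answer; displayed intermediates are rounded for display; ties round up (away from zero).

5-mesh fixed-axis compound train (all bearings frame-fixed)
mesh 1 [68T→62T]: ω = 2420.0000×68/62 = 2654.1935 rpm, sense flips to −
mesh 2 [87T→85T]: ω = 2654.1935×87/85 = 2716.6452 rpm, sense flips to +
mesh 3 [85T→70T]: ω = 2716.6452×85/70 = 3298.7834 rpm, sense flips to −
mesh 4 [73T→67T]: ω = 3298.7834×73/67 = 3594.1968 rpm, sense flips to +
mesh 5 [67T→77T]: ω = 3594.1968×67/77 = 3127.4180 rpm, sense flips to −
signed output speed = -3127.4180 rpm

-3127.4180 rpm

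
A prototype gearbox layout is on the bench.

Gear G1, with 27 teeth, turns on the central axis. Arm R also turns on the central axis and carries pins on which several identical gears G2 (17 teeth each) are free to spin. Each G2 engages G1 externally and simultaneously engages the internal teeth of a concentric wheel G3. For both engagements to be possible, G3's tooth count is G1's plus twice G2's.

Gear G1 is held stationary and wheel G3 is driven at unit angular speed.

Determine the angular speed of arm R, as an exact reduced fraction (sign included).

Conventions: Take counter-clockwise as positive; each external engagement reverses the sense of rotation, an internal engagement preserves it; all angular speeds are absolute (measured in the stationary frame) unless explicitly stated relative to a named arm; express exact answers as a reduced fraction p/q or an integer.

class = planetary set [G3 = 27+2·17 = 61; Willis about the carrier]
ring teeth: 27 + 2·17 = 61
27(ω_sun−ω_arm) = −61(ω_ring−ω_arm),  ω_sun = 0, ω_ring = 1
27(0−ω_arm) = −61(1−ω_arm)  ⇒  88·ω_arm = 61  ⇒  ω_arm = 61/88
exact speed ratio = 61/88

61/88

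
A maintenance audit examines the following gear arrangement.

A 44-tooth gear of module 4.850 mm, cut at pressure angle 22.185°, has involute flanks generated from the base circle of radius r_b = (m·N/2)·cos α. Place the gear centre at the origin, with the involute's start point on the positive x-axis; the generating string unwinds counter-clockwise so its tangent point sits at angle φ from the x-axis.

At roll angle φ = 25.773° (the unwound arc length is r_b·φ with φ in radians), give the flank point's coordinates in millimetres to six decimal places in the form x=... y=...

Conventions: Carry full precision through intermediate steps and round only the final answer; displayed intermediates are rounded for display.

single-mesh involute tooth geometry (44T wheel at module 4.850)
pitch radius r_p = m·N/2 = 4.850·44/2 = 106.700000
base radius r_b = r_p·cos α = 106.700000·cos 22.185° = 98.800943
roll angle φ = 25.773° = 0.44982371 rad
x = r_b·(cos φ + φ·sin φ) = 108.296718
y = r_b·(sin φ − φ·cos φ) = 2.937337

x=108.296718 y=2.937337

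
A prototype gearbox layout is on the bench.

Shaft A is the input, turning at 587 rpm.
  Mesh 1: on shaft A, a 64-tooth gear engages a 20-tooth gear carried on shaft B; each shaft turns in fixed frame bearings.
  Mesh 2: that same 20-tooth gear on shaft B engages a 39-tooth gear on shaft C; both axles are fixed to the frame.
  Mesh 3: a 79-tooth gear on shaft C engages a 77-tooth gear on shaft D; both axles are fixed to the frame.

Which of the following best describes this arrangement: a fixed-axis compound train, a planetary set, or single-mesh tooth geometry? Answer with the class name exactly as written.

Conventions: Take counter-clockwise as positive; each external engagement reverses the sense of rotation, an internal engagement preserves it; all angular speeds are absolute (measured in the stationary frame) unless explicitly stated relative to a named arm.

fixed-axis compound train

class = fixed-axis compound train [3 meshes; 3 ratios multiply, 3 sense flips]
classification: fixed-axis compound train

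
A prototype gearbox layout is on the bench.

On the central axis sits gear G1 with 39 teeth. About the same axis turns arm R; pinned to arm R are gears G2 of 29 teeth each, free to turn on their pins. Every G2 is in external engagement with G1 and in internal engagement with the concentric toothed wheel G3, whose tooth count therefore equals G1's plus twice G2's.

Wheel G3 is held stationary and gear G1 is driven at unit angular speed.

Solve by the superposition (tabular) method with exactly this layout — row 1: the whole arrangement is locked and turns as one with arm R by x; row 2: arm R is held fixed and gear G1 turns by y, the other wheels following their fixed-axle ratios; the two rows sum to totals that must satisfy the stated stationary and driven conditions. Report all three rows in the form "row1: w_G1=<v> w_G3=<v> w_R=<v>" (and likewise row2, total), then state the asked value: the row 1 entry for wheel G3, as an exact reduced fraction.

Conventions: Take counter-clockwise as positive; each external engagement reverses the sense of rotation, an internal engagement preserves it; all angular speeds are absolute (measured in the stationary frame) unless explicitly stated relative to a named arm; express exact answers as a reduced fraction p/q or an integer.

row1: w_G1=39/136 w_G3=39/136 w_R=39/136
row2: w_G1=97/136 w_G3=-39/136 w_R=0
total: w_G1=1 w_G3=0 w_R=39/136
asked value: 39/136

topology: planetary set — G1 39T / G2 29T / G3 97T, arm = carrier (Willis)
row 1 (train locked, turned with arm): all members turn x
row 2 (arm held, sun turns y): ω_ring = −(39/97)·y, ω_arm = 0
boundary: total ω_ring = x − (39/97)·y = 0 and total ω_sun = x + y = 1  ⇒  y = 97/136, x = 39/136
row 2 ring = −(39/97)·97/136 = -39/136
totals (row 1 + row 2): sun 39/136 + 97/136 = 1, ring 39/136 + (-39/136) = 0, arm 39/136 + 0 = 39/136
asked cell (row1, ring) = 39/136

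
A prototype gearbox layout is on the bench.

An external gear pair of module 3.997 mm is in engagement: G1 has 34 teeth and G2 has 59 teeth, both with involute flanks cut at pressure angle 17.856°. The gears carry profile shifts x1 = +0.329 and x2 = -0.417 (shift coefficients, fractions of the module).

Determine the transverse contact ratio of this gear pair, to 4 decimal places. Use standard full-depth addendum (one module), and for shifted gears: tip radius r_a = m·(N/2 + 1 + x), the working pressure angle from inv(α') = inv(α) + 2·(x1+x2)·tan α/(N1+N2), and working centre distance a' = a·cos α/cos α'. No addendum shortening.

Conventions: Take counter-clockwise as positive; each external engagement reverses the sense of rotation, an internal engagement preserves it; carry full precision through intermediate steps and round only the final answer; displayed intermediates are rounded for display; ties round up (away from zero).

topology: single-mesh involute geometry — m = 3.997, 34T/59T pair
base radii: r_b1 = 64.675907, r_b2 = 112.231721
tip radii: r_a1 = 73.261013, r_a2 = 120.241751
inv(α') = inv(17.856°) + 2·(+0.329-0.417)·tan α/(34+59) = 0.00988771  ⇒  α' = 17.51241°
a' = a·cos α / cos α' = 185.8605·cos 17.856°/cos 17.51241° = 185.505470
action lengths: √(r_a1²−r_b1²) = 34.412251, √(r_a2²−r_b2²) = 43.152281
base pitch p_b = π·m·cos α = 11.952080
CR = (34.412251 + 43.152281 − 185.505470·sin 17.51241°)/11.952080 = 1.819236
contact ratio ≈ 1.8192

1.8192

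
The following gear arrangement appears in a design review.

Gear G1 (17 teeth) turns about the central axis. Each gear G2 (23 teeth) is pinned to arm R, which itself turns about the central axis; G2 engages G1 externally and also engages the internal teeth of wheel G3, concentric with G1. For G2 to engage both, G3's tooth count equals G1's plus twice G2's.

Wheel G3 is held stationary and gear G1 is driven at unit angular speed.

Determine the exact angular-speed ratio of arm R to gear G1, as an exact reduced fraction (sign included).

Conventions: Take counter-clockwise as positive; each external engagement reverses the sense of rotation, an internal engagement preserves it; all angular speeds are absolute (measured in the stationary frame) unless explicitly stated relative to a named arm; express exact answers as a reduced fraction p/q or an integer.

17/80

recognized (axles ride arm R): planetary set, 17/23/63 teeth
ring teeth: 17 + 2·23 = 63
17(ω_sun−ω_arm) = −63(ω_ring−ω_arm),  ω_ring = 0, ω_sun = 1
17(1−ω_arm) = −63(0−ω_arm)  ⇒  80·ω_arm = 17  ⇒  ω_arm = 17/80
ω_out/ω_in = 17/80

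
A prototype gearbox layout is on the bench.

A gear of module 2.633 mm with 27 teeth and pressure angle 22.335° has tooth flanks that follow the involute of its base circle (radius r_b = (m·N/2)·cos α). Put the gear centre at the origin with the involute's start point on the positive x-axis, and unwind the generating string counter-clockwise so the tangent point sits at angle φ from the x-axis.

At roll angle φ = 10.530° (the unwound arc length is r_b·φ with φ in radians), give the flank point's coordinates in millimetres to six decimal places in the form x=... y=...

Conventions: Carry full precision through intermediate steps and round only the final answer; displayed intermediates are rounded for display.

x=33.429378 y=0.067802

topology: single-mesh involute geometry — m = 2.633, N = 27
pitch radius r_p = m·N/2 = 2.633·27/2 = 35.545500
base radius r_b = r_p·cos α = 35.545500·cos 22.335° = 32.878797
roll angle φ = 10.530° = 0.18378317 rad
x = r_b·(cos φ + φ·sin φ) = 33.429378
y = r_b·(sin φ − φ·cos φ) = 0.067802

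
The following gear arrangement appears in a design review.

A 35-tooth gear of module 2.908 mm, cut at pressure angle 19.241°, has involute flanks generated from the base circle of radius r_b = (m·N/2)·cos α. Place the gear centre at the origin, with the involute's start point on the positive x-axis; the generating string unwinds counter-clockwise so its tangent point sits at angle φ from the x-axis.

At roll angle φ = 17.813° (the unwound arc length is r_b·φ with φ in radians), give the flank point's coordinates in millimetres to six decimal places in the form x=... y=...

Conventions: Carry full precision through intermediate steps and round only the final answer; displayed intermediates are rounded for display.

x=50.313548 y=0.476637

single-mesh involute tooth geometry (35T wheel at module 2.908)
pitch radius r_p = m·N/2 = 2.908·35/2 = 50.890000
base radius r_b = r_p·cos α = 50.890000·cos 19.241° = 48.047325
roll angle φ = 17.813° = 0.31089550 rad
x = r_b·(cos φ + φ·sin φ) = 50.313548
y = r_b·(sin φ − φ·cos φ) = 0.476637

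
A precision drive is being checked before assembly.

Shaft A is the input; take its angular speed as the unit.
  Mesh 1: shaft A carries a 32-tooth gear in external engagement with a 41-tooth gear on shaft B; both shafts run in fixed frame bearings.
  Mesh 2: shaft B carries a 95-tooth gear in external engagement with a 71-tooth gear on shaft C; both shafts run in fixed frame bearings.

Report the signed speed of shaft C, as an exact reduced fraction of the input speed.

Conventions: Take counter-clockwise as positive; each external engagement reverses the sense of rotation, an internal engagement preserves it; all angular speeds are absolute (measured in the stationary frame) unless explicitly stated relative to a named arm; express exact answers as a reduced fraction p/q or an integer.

2-mesh fixed-axis compound train (all bearings frame-fixed)
mesh 1 [32T→41T]: |ω|/ω_in = 1×32/41 = 32/41, sense flips to −
mesh 2 [95T→71T]: |ω|/ω_in = (32/41)×95/71 = 3040/2911, sense flips to +
signed output speed (× input speed) = 3040/2911

3040/2911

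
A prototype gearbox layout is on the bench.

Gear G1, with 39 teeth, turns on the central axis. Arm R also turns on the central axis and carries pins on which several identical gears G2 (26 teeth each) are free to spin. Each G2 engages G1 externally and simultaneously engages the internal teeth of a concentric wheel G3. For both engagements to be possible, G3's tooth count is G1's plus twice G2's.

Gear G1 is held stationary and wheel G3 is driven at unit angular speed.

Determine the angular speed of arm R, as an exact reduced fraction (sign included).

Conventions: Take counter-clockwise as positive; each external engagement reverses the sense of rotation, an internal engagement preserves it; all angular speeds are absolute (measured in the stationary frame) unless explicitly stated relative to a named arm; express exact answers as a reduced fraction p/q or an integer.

class = planetary set [G3 = 39+2·26 = 91; Willis about the carrier]
ring teeth: 39 + 2·26 = 91
39(ω_sun−ω_arm) = −91(ω_ring−ω_arm),  ω_sun = 0, ω_ring = 1
39(0−ω_arm) = −91(1−ω_arm)  ⇒  130·ω_arm = 91  ⇒  ω_arm = 7/10
exact speed ratio = 7/10

7/10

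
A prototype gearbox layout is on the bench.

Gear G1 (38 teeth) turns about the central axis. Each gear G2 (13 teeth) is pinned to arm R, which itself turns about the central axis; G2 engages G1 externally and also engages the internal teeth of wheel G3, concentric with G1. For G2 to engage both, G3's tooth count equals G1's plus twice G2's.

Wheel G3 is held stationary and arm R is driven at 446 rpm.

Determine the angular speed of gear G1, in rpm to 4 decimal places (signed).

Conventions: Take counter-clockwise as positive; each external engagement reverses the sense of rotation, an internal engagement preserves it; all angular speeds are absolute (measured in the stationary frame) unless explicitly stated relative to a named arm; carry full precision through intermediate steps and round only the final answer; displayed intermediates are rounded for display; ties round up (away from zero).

+1197.1579 rpm

recognized (axles ride arm R): planetary set, 38/13/64 teeth
normalise by the input: solve with ω_arm = 1, then scale by 446 rpm
ring teeth: 38 + 2·13 = 64
38(ω_sun−ω_arm) = −64(ω_ring−ω_arm),  ω_ring = 0, ω_arm = 1
ω_sun = 1 − (64/38)(0−1) = 51/19
scale: ω_sun = 51/19 × 446 rpm = +1197.1579 rpm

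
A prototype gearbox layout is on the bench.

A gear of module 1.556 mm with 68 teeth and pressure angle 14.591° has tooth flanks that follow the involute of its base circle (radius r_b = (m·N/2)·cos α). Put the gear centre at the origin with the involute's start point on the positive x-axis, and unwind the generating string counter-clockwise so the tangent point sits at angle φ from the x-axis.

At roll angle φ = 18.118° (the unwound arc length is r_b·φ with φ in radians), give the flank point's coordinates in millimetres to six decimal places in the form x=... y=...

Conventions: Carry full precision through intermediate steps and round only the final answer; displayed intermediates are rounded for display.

x=53.693888 y=0.534249

topology: single-mesh involute geometry — m = 1.556, N = 68
pitch radius r_p = m·N/2 = 1.556·68/2 = 52.904000
base radius r_b = r_p·cos α = 52.904000·cos 14.591° = 51.197780
roll angle φ = 18.118° = 0.31621875 rad
x = r_b·(cos φ + φ·sin φ) = 53.693888
y = r_b·(sin φ − φ·cos φ) = 0.534249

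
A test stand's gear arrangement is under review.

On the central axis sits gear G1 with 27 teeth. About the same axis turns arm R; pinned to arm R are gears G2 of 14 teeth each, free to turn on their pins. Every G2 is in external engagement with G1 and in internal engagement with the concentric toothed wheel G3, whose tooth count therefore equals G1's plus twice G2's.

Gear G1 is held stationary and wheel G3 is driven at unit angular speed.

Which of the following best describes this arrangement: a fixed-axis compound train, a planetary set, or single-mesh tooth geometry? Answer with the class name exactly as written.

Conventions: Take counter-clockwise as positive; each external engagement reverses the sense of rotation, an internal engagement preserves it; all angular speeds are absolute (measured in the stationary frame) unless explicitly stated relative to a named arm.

planetary set

class = planetary set [G3 = 27+2·14 = 55; Willis about the carrier]
classification: planetary set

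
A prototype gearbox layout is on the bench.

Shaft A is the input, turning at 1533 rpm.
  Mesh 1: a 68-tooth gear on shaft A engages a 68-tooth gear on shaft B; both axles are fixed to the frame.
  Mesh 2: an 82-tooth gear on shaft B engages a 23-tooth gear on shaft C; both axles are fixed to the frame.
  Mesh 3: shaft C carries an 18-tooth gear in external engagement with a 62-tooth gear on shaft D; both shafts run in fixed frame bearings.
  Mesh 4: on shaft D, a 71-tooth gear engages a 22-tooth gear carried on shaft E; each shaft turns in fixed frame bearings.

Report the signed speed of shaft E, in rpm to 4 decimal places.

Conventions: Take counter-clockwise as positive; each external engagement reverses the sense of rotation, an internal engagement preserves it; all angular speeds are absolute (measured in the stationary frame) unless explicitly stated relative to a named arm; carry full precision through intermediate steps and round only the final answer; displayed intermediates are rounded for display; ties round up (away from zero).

+5120.8807 rpm

recognized (5 fixed axles, 4 meshes): fixed-axis compound train
mesh 1 [68T→68T]: ω = 1533.0000×68/68 = 1533.0000 rpm, sense flips to −
mesh 2 [82T→23T]: ω = 1533.0000×82/23 = 5465.4783 rpm, sense flips to +
mesh 3 [18T→62T]: ω = 5465.4783×18/62 = 1586.7518 rpm, sense flips to −
mesh 4 [71T→22T]: ω = 1586.7518×71/22 = 5120.8807 rpm, sense flips to +
signed output speed = +5120.8807 rpm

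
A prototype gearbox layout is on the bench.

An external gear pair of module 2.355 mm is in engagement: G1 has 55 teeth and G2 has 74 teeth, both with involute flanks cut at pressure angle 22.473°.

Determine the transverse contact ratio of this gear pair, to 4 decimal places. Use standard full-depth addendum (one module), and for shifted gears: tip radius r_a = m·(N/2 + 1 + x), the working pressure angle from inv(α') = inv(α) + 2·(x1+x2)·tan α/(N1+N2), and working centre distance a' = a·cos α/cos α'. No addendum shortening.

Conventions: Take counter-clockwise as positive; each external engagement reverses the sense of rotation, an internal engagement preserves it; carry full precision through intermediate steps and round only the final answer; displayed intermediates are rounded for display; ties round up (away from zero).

1.6646

single-mesh involute tooth geometry (55T engaging 74T at module 2.355)
base radii: r_b1 = 59.844421, r_b2 = 80.517948
tip radii: r_a1 = 67.117500, r_a2 = 89.490000
no profile shift: α' = α, a' = a
action lengths: √(r_a1²−r_b1²) = 30.387565, √(r_a2²−r_b2²) = 39.055348
base pitch p_b = π·m·cos α = 6.836611
CR = (30.387565 + 39.055348 − 151.897500·sin 22.47300°)/6.836611 = 1.664625
contact ratio ≈ 1.6646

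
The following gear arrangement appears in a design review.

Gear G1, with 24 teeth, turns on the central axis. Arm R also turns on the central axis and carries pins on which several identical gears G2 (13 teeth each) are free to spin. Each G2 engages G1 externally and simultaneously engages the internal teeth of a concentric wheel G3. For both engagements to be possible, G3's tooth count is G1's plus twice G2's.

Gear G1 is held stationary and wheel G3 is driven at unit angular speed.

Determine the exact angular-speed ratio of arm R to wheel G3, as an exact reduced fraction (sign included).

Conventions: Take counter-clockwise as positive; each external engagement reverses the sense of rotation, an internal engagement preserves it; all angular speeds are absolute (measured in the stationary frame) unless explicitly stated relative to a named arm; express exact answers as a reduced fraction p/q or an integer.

25/37

class = planetary set [G3 = 24+2·13 = 50; Willis about the carrier]
ring teeth: 24 + 2·13 = 50
24(ω_sun−ω_arm) = −50(ω_ring−ω_arm),  ω_sun = 0, ω_ring = 1
24(0−ω_arm) = −50(1−ω_arm)  ⇒  74·ω_arm = 50  ⇒  ω_arm = 25/37
ω_out/ω_in = 25/37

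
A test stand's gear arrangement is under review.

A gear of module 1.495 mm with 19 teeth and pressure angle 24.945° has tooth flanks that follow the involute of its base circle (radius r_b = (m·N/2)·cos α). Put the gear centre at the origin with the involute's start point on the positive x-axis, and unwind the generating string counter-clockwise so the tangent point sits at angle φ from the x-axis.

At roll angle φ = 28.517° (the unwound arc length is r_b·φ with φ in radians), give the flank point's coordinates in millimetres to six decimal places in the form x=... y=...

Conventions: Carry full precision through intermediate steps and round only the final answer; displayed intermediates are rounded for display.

x=14.375187 y=0.516250

topology: single-mesh involute geometry — m = 1.495, N = 19
pitch radius r_p = m·N/2 = 1.495·19/2 = 14.202500
base radius r_b = r_p·cos α = 14.202500·cos 24.945° = 12.877592
roll angle φ = 28.517° = 0.49771554 rad
x = r_b·(cos φ + φ·sin φ) = 14.375187
y = r_b·(sin φ − φ·cos φ) = 0.516250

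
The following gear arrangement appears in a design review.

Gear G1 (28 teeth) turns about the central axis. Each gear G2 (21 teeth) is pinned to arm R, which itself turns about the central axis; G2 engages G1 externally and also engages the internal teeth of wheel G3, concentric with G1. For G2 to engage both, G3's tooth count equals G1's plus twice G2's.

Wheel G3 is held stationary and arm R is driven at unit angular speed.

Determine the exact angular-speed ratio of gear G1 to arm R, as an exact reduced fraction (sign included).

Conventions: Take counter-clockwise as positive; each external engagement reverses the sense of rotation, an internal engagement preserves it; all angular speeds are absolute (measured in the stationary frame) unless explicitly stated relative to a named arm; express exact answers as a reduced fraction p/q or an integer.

7/2

class = planetary set [G3 = 28+2·21 = 70; Willis about the carrier]
ring teeth: 28 + 2·21 = 70
28(ω_sun−ω_arm) = −70(ω_ring−ω_arm),  ω_ring = 0, ω_arm = 1
ω_sun = 1 − (70/28)(0−1) = 7/2
ω_out/ω_in = 7/2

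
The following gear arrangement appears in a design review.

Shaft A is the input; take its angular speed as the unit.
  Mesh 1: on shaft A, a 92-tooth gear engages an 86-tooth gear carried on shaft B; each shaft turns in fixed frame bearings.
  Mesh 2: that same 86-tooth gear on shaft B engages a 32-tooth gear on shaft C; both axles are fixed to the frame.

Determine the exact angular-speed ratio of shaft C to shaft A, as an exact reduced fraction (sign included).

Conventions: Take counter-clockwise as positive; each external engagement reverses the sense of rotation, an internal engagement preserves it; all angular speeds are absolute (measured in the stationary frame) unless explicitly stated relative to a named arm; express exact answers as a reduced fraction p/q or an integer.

23/8

class = fixed-axis compound train [2 meshes; 2 ratios multiply, 2 sense flips]
mesh 1 [92T→86T]: running ratio 46/43, sense −
mesh 2 [86T→32T]: running ratio 23/8, sense +
ω_out/ω_in = 23/8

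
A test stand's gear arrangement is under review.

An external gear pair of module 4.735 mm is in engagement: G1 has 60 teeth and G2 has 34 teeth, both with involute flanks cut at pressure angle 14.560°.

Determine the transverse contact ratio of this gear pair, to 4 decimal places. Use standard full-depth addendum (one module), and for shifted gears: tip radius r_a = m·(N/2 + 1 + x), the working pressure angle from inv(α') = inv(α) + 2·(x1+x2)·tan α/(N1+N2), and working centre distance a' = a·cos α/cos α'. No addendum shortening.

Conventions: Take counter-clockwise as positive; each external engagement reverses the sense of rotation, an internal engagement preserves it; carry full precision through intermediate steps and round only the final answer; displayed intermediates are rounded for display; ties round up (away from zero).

2.0850

topology: single-mesh involute geometry — m = 4.735, 60T/34T pair
base radii: r_b1 = 137.488052, r_b2 = 77.909896
tip radii: r_a1 = 146.785000, r_a2 = 85.230000
no profile shift: α' = α, a' = a
action lengths: √(r_a1²−r_b1²) = 51.408869, √(r_a2²−r_b2²) = 34.557213
base pitch p_b = π·m·cos α = 14.397715
CR = (51.408869 + 34.557213 − 222.545000·sin 14.56000°)/14.397715 = 2.085030
contact ratio ≈ 2.0850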